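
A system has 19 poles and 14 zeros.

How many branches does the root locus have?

Root locus has n branches where n = number of poles = 19.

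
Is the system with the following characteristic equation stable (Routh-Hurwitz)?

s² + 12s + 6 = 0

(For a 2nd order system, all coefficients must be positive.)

Coefficients: 1, 12, 6. All positive, so system is stable.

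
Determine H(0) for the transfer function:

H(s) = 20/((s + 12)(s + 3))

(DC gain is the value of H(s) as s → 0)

DC gain = H(0) = 20/(12 × 3) = 20/36 = 0.5556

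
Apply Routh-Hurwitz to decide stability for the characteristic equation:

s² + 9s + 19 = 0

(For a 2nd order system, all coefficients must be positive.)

Coefficients: 1, 9, 19. All positive, so system is stable.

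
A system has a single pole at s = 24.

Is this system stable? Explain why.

Pole at s = 24 is in the right half-plane. Unstable.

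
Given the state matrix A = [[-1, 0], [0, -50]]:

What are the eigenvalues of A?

For diagonal matrix, eigenvalues are diagonal entries: λ₁ = -1, λ₂ = -50.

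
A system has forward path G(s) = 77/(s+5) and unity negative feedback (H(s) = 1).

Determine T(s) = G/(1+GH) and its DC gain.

T(s) = G/(1+GH) = [77/(s+5)] / [1 + 77/(s+5)] = 77/(s+5+77) = 77/(s+82). DC gain = 77/82 = 0.9390.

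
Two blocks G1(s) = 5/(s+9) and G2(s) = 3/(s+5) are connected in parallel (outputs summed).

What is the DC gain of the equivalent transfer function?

Parallel: G_eq = G1 + G2. DC gain = G1(0) + G2(0) = 5/9 + 3/5 = 0.5556 + 0.6 = 1.1556.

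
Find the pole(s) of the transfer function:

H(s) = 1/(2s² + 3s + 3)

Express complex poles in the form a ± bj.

Discriminant = 3² - 4×2×3 = 9 - 24 = -15 < 0, so the poles are a complex conjugate pair s = (-3 ± j√15)/(2×2). Real part = -3/(2×2) = -3/4 = -0.75; imaginary part = ±√15/(2×2) ≈ 0.9682. Poles: s = -0.75 ± 0.9682j.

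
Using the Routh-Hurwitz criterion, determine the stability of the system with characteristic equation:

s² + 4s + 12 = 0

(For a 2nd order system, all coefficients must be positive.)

Coefficients: 1, 4, 12. All positive, so system is stable.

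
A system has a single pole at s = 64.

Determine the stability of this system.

Pole at s = 64 is in the right half-plane. Unstable.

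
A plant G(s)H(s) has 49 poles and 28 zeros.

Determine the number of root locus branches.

Root locus has n branches where n = number of poles = 49.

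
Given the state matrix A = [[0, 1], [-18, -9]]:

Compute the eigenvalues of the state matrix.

det(A - λI) = λ² - (-9)λ + 18 = (λ - (-3))(λ - (-6)). Eigenvalues: -3, -6.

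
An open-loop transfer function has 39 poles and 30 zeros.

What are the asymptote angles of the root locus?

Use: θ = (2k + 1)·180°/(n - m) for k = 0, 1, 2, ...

n - m = 39 - 30 = 9. Angles: θk = (2k + 1)·180°/9 = 20°, 60°, 100°, 140°, 180°, 220°, 260°, 300°, 340°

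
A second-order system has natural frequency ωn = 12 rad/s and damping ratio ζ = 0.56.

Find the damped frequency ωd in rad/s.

ωd = ωn√(1 - ζ²) = 12√(1 - 0.56²) = 9.94 rad/s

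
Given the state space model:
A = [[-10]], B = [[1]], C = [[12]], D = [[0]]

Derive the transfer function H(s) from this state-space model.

(sI - A)⁻¹ = 1/(s + 10). H(s) = 12 × 1/(s + 10) + 0 = 12/(s + 10).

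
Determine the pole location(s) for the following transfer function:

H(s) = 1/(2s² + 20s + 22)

Discriminant = 20² - 4×2×22 = 400 - 176 = 224 > 0, so two distinct real poles. Using quadratic formula: s = (-20 ± √224)/(2×2) = (-20 ± √224)/4, with √224 ≈ 14.9666. s₁ ≈ -1.2583, s₂ ≈ -8.7417. Poles: s₁ = -1.2583, s₂ = -8.7417.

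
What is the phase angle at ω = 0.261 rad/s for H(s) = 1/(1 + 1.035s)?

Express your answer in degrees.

Phase = -arctan(ωτ) = -arctan(0.261 × 1.035) = -15.1°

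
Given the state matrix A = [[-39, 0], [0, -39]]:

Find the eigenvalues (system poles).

For diagonal matrix, eigenvalues are diagonal entries: λ₁ = -39, λ₂ = -39.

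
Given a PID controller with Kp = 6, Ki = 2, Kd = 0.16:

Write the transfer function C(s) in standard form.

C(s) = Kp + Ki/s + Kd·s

Substituting values: C(s) = 6 + 2/s + 0.16s = (0.16s² + 6s + 2)/s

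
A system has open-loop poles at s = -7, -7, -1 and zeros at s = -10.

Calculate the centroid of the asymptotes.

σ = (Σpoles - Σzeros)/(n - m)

σ = (Σpoles - Σzeros)/(n - m) = (-15 - (-10))/(3 - 1) = -5/2 = -2.5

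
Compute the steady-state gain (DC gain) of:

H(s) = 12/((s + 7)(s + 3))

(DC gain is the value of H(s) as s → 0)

DC gain = H(0) = 12/(7 × 3) = 12/21 = 0.5714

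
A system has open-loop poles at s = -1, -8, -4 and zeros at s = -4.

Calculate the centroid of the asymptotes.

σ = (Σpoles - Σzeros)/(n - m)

σ = (Σpoles - Σzeros)/(n - m) = (-13 - (-4))/(3 - 1) = -9/2 = -4.5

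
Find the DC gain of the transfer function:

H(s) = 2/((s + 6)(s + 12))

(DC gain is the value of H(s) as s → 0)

DC gain = H(0) = 2/(6 × 12) = 2/72 = 0.0278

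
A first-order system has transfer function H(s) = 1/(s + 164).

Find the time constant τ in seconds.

For H(s) = 1/(s + 1/τ), the pole is at -1/τ = -164, so τ = 1/164 = 0.0061 s.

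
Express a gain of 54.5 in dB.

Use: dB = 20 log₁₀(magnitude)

dB = 20 log₁₀(54.5) = 34.7 dB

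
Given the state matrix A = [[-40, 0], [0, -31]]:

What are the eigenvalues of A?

For diagonal matrix, eigenvalues are diagonal entries: λ₁ = -40, λ₂ = -31.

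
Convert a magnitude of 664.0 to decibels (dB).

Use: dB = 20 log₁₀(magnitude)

dB = 20 log₁₀(664.0) = 56.4 dB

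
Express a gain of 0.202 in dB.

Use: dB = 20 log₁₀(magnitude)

dB = 20 log₁₀(0.202) = -13.9 dB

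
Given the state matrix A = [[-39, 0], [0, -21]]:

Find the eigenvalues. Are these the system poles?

For diagonal matrix, eigenvalues are diagonal entries: λ₁ = -39, λ₂ = -21. Eigenvalues of A = system poles.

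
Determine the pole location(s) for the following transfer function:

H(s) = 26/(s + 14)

Pole is where denominator = 0: s + 14 = 0, so s = -14.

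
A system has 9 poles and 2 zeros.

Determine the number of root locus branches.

Root locus has n branches where n = number of poles = 9.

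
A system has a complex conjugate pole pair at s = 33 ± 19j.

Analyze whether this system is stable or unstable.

Real part of poles is 33 (> 0, right half-plane). Unstable.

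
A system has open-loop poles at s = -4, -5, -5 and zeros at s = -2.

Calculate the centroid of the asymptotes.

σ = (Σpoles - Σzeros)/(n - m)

σ = (Σpoles - Σzeros)/(n - m) = (-14 - (-2))/(3 - 1) = -12/2 = -6.0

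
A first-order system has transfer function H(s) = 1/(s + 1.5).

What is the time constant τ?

For H(s) = 1/(s + 1/τ), the pole is at -1/τ = -1.5, so τ = 1/1.5 = 0.6667 s.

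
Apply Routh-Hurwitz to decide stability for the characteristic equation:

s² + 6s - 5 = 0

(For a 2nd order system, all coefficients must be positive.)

Coefficients: 1, 6, -5. c=-5 not positive, so system is unstable.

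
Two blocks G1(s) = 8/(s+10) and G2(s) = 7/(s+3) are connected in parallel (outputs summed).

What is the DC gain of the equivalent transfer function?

Parallel: G_eq = G1 + G2. DC gain = G1(0) + G2(0) = 8/10 + 7/3 = 0.8 + 2.3333 = 3.1333.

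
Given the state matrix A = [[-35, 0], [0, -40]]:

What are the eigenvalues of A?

For diagonal matrix, eigenvalues are diagonal entries: λ₁ = -35, λ₂ = -40.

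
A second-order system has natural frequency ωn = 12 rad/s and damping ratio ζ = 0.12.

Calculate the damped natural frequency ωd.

ωd = ωn√(1 - ζ²) = 12√(1 - 0.12²) = 11.91 rad/s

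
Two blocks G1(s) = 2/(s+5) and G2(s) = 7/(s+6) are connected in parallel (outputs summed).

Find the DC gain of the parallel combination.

Parallel: G_eq = G1 + G2. DC gain = G1(0) + G2(0) = 2/5 + 7/6 = 0.4 + 1.1667 = 1.5667.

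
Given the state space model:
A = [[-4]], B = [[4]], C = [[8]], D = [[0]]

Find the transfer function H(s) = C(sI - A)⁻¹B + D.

(sI - A)⁻¹ = 1/(s + 4). H(s) = 8 × 4/(s + 4) + 0 = 32/(s + 4).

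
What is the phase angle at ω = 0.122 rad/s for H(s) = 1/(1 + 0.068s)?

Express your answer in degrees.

Phase = -arctan(ωτ) = -arctan(0.122 × 0.068) = -0.5°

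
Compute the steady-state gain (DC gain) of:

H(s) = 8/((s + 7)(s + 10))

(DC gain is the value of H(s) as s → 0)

DC gain = H(0) = 8/(7 × 10) = 8/70 = 0.1143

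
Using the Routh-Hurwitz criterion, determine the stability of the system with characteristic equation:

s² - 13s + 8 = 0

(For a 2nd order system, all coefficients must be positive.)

Coefficients: 1, -13, 8. b=-13 not positive, so system is unstable.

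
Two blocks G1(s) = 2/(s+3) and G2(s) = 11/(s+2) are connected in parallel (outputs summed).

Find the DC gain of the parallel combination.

Parallel: G_eq = G1 + G2. DC gain = G1(0) + G2(0) = 2/3 + 11/2 = 0.6667 + 5.5 = 6.1667.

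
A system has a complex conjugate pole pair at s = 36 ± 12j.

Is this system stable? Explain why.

Real part of poles is 36 (> 0, right half-plane). Unstable.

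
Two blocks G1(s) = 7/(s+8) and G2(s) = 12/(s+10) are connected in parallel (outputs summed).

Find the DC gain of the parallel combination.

Parallel: G_eq = G1 + G2. DC gain = G1(0) + G2(0) = 7/8 + 12/10 = 0.875 + 1.2 = 2.075.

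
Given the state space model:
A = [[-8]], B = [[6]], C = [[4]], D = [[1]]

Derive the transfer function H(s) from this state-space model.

(sI - A)⁻¹ = 1/(s + 8). H(s) = 4×6/(s + 8) + 1 = (s + 32)/(s + 8).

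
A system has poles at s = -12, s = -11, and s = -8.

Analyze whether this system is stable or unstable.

All poles are in the left half-plane. System is stable.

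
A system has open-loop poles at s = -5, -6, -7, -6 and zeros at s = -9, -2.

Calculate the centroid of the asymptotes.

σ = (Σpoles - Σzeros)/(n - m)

σ = (Σpoles - Σzeros)/(n - m) = (-24 - (-11))/(4 - 2) = -13/2 = -6.5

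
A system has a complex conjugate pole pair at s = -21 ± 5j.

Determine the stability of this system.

Real part of poles is -21 (< 0, left half-plane). Stable.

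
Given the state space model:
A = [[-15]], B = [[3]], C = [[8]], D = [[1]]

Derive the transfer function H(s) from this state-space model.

(sI - A)⁻¹ = 1/(s + 15). H(s) = 8×3/(s + 15) + 1 = (s + 39)/(s + 15).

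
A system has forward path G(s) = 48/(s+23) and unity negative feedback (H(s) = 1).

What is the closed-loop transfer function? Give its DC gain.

T(s) = G/(1+GH) = [48/(s+23)] / [1 + 48/(s+23)] = 48/(s+23+48) = 48/(s+71). DC gain = 48/71 = 0.6761.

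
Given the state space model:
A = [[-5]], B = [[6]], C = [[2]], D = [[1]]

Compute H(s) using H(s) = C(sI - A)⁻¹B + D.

(sI - A)⁻¹ = 1/(s + 5). H(s) = 2×6/(s + 5) + 1 = (s + 17)/(s + 5).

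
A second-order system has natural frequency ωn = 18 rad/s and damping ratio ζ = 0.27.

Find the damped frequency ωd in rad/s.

ωd = ωn√(1 - ζ²) = 18√(1 - 0.27²) = 17.33 rad/s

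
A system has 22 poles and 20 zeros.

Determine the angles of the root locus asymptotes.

n - m = 22 - 20 = 2. Angles: θk = (2k + 1)·180°/2 = 90°, 270°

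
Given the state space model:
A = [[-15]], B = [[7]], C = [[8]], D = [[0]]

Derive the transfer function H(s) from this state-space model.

(sI - A)⁻¹ = 1/(s + 15). H(s) = 8 × 7/(s + 15) + 0 = 56/(s + 15).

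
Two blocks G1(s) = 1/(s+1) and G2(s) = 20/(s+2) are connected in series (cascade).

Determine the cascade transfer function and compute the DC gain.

Series: multiply transfer functions. G_eq = 1/(s+1) × 20/(s+2) = 20/((s+1)(s+2)). DC gain = 20/(1×2) = 10.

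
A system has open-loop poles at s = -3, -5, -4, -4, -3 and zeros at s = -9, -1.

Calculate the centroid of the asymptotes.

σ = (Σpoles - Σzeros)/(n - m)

σ = (Σpoles - Σzeros)/(n - m) = (-19 - (-10))/(5 - 2) = -9/3 = -3.0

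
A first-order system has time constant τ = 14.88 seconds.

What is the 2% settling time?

For first-order system, 2% settling time ≈ 4τ = 4 × 14.88 = 59.52 s.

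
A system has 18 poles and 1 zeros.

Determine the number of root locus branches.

Root locus has n branches where n = number of poles = 18.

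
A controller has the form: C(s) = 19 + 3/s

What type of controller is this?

This is a Proportional-Integral (PI) controller.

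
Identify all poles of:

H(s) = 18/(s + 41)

Pole is where denominator = 0: s + 41 = 0, so s = -41.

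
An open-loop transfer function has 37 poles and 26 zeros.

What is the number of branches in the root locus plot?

Root locus has n branches where n = number of poles = 37.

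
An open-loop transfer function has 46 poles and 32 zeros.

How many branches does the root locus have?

Root locus has n branches where n = number of poles = 46.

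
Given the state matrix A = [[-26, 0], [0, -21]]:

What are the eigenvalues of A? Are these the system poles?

For diagonal matrix, eigenvalues are diagonal entries: λ₁ = -26, λ₂ = -21. Eigenvalues of A = system poles.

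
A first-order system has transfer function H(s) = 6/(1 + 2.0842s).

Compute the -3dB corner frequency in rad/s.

Corner frequency = 1/τ = 1/2.0842 = 0.48 rad/s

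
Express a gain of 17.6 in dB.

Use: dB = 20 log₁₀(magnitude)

dB = 20 log₁₀(17.6) = 24.9 dB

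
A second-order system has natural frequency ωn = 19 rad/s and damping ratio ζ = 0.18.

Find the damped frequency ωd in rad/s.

ωd = ωn√(1 - ζ²) = 19√(1 - 0.18²) = 18.69 rad/s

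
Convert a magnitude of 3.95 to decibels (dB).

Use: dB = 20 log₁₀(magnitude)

dB = 20 log₁₀(3.95) = 11.9 dB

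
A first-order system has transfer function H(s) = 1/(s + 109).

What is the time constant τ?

For H(s) = 1/(s + 1/τ), the pole is at -1/τ = -109, so τ = 1/109 = 0.0092 s.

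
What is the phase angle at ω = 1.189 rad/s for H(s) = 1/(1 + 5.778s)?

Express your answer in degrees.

Phase = -arctan(ωτ) = -arctan(1.189 × 5.778) = -81.7°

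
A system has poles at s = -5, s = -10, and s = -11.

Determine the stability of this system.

All poles are in the left half-plane. System is stable.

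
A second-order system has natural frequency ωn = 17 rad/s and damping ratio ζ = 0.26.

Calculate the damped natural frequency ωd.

ωd = ωn√(1 - ζ²) = 17√(1 - 0.26²) = 16.42 rad/s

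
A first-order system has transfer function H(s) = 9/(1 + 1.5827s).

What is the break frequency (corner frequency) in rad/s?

Corner frequency = 1/τ = 1/1.5827 = 0.632 rad/s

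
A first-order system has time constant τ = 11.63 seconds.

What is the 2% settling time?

For first-order system, 2% settling time ≈ 4τ = 4 × 11.63 = 46.52 s.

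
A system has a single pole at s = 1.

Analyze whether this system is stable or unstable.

Pole at s = 1 is in the right half-plane. Unstable.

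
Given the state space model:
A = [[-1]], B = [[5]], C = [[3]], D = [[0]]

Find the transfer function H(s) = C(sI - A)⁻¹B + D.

(sI - A)⁻¹ = 1/(s + 1). H(s) = 3 × 5/(s + 1) + 0 = 15/(s + 1).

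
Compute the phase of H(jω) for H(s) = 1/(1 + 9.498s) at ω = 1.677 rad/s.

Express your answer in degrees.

Phase = -arctan(ωτ) = -arctan(1.677 × 9.498) = -86.4°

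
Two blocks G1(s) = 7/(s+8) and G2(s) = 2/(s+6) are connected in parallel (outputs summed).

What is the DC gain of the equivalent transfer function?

Parallel: G_eq = G1 + G2. DC gain = G1(0) + G2(0) = 7/8 + 2/6 = 0.875 + 0.3333 = 1.2083.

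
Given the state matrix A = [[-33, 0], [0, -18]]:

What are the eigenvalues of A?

For diagonal matrix, eigenvalues are diagonal entries: λ₁ = -33, λ₂ = -18.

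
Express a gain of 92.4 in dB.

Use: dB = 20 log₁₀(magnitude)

dB = 20 log₁₀(92.4) = 39.3 dB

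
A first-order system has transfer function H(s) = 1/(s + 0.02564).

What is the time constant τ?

For H(s) = 1/(s + 1/τ), the pole is at -1/τ = -0.02564, so τ = 1/0.02564 = 39 s.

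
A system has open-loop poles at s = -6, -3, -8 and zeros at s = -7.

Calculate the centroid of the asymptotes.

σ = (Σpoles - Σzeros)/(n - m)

σ = (Σpoles - Σzeros)/(n - m) = (-17 - (-7))/(3 - 1) = -10/2 = -5.0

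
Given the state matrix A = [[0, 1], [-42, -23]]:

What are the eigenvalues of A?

det(A - λI) = λ² - (-23)λ + 42 = (λ - (-2))(λ - (-21)). Eigenvalues: -2, -21.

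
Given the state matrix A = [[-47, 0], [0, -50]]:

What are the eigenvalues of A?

For diagonal matrix, eigenvalues are diagonal entries: λ₁ = -47, λ₂ = -50.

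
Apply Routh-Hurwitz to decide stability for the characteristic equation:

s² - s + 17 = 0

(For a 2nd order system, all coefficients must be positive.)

Coefficients: 1, -1, 17. b=-1 not positive, so system is unstable.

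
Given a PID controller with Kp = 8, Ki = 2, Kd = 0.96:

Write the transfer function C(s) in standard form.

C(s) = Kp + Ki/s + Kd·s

Substituting values: C(s) = 8 + 2/s + 0.96s = (0.96s² + 8s + 2)/s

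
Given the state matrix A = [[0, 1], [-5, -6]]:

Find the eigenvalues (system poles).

det(A - λI) = λ² - (-6)λ + 5 = (λ - (-1))(λ - (-5)). Eigenvalues: -1, -5.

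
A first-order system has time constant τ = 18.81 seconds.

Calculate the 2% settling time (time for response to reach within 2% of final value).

For first-order system, 2% settling time ≈ 4τ = 4 × 18.81 = 75.24 s.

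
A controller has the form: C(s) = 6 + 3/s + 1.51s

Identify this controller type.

This is a Proportional-Integral-Derivative (PID) controller.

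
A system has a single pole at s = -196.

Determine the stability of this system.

Pole at s = -196 is in the left half-plane. Stable.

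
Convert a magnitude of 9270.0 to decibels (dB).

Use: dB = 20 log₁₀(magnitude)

dB = 20 log₁₀(9270.0) = 79.3 dB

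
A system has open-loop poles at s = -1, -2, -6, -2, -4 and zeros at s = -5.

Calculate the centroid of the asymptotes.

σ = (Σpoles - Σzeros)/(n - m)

σ = (Σpoles - Σzeros)/(n - m) = (-15 - (-5))/(5 - 1) = -10/4 = -2.5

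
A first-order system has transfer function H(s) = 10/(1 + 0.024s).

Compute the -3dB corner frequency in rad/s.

Corner frequency = 1/τ = 1/0.024 = 41.667 rad/s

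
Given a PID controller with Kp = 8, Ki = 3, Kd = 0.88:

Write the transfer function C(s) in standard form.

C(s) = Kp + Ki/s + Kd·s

Substituting values: C(s) = 8 + 3/s + 0.88s = (0.88s² + 8s + 3)/s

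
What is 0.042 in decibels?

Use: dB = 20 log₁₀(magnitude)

dB = 20 log₁₀(0.042) = -27.5 dB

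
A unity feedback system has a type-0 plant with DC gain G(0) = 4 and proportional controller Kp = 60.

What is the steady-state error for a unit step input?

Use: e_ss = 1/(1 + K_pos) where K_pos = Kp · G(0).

K_pos = Kp · G(0) = 60 × 4 = 240. e_ss = 1/(1 + 240) = 0.0041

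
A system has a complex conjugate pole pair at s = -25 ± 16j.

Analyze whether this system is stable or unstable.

Real part of poles is -25 (< 0, left half-plane). Stable.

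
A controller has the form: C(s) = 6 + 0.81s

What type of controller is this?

This is a Proportional-Derivative (PD) controller.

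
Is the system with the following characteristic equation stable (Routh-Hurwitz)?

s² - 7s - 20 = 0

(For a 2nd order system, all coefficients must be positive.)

Coefficients: 1, -7, -20. b=-7, c=-20 not positive, so system is unstable.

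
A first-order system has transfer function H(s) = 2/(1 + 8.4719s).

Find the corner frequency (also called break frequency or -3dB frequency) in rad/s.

Corner frequency = 1/τ = 1/8.4719 = 0.118 rad/s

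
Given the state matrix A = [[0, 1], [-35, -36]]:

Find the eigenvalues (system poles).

det(A - λI) = λ² - (-36)λ + 35 = (λ - (-35))(λ - (-1)). Eigenvalues: -35, -1.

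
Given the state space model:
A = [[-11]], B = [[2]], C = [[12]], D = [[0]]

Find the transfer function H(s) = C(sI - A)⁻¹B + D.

(sI - A)⁻¹ = 1/(s + 11). H(s) = 12 × 2/(s + 11) + 0 = 24/(s + 11).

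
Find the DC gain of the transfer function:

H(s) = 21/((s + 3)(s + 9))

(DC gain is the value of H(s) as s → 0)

DC gain = H(0) = 21/(3 × 9) = 21/27 = 0.7778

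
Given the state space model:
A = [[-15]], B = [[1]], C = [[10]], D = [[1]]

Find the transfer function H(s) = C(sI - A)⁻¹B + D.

(sI - A)⁻¹ = 1/(s + 15). H(s) = 10×1/(s + 15) + 1 = (s + 25)/(s + 15).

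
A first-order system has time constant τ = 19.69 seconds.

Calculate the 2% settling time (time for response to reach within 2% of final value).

For first-order system, 2% settling time ≈ 4τ = 4 × 19.69 = 78.76 s.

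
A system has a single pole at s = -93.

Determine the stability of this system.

Pole at s = -93 is in the left half-plane. Stable.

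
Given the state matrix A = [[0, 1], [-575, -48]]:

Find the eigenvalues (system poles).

det(A - λI) = λ² - (-48)λ + 575 = (λ - (-25))(λ - (-23)). Eigenvalues: -25, -23.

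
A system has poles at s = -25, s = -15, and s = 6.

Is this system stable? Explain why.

Pole(s) at s = 6 are not in the left half-plane. System is unstable.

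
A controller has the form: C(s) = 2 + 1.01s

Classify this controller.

This is a Proportional-Derivative (PD) controller.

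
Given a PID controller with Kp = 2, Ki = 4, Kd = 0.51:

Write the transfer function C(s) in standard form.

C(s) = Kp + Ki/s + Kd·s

Substituting values: C(s) = 2 + 4/s + 0.51s = (0.51s² + 2s + 4)/s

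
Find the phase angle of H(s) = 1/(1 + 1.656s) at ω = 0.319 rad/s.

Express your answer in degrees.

Phase = -arctan(ωτ) = -arctan(0.319 × 1.656) = -27.8°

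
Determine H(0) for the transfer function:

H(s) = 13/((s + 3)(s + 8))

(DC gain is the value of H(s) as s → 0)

DC gain = H(0) = 13/(3 × 8) = 13/24 = 0.5417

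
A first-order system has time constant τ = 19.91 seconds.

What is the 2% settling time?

For first-order system, 2% settling time ≈ 4τ = 4 × 19.91 = 79.64 s.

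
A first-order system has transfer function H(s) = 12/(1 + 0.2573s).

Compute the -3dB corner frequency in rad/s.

Corner frequency = 1/τ = 1/0.2573 = 3.887 rad/s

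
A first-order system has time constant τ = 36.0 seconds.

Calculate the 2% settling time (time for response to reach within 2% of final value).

For first-order system, 2% settling time ≈ 4τ = 4 × 36.0 = 144.0 s.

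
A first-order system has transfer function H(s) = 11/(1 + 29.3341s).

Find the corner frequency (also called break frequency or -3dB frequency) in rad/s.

Corner frequency = 1/τ = 1/29.3341 = 0.034 rad/s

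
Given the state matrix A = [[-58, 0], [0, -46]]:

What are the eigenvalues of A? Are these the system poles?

For diagonal matrix, eigenvalues are diagonal entries: λ₁ = -58, λ₂ = -46. Eigenvalues of A = system poles.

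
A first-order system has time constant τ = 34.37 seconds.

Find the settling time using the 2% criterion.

For first-order system, 2% settling time ≈ 4τ = 4 × 34.37 = 137.48 s.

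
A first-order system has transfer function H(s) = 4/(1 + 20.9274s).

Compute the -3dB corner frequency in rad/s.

Corner frequency = 1/τ = 1/20.9274 = 0.048 rad/s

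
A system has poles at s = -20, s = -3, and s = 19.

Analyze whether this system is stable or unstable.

Pole(s) at s = 19 are not in the left half-plane. System is unstable.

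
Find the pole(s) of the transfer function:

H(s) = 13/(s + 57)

Pole is where denominator = 0: s + 57 = 0, so s = -57.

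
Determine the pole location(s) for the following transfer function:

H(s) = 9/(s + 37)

Pole is where denominator = 0: s + 37 = 0, so s = -37.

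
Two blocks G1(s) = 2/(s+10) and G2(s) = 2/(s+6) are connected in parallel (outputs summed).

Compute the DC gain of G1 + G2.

Parallel: G_eq = G1 + G2. DC gain = G1(0) + G2(0) = 2/10 + 2/6 = 0.2 + 0.3333 = 0.5333.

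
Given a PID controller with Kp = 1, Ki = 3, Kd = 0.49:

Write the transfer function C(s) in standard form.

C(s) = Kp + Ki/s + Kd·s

Substituting values: C(s) = 1 + 3/s + 0.49s = (0.49s² + s + 3)/s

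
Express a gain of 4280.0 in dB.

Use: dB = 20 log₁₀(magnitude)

dB = 20 log₁₀(4280.0) = 72.6 dB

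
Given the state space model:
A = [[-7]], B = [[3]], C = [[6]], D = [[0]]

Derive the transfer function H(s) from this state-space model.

(sI - A)⁻¹ = 1/(s + 7). H(s) = 6 × 3/(s + 7) + 0 = 18/(s + 7).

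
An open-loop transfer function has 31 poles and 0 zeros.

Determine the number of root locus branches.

Root locus has n branches where n = number of poles = 31.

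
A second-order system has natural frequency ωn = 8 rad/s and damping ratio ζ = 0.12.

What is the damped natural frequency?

ωd = ωn√(1 - ζ²) = 8√(1 - 0.12²) = 7.94 rad/s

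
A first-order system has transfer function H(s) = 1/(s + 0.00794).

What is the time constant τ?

For H(s) = 1/(s + 1/τ), the pole is at -1/τ = -0.00794, so τ = 1/0.00794 = 125.9 s.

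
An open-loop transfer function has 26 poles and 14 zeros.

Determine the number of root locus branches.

Root locus has n branches where n = number of poles = 26.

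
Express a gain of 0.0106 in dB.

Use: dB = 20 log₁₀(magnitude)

dB = 20 log₁₀(0.0106) = -39.5 dB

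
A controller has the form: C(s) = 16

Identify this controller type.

This is a Proportional (P) controller.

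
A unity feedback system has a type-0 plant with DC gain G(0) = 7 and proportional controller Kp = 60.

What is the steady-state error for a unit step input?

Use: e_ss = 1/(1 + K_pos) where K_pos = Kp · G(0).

K_pos = Kp · G(0) = 60 × 7 = 420. e_ss = 1/(1 + 420) = 0.0024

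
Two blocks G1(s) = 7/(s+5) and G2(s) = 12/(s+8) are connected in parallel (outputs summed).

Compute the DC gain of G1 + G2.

Parallel: G_eq = G1 + G2. DC gain = G1(0) + G2(0) = 7/5 + 12/8 = 1.4 + 1.5 = 2.9.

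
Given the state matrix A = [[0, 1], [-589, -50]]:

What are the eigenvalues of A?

det(A - λI) = λ² - (-50)λ + 589 = (λ - (-19))(λ - (-31)). Eigenvalues: -19, -31.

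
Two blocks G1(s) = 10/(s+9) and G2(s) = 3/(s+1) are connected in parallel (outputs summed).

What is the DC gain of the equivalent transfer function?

Parallel: G_eq = G1 + G2. DC gain = G1(0) + G2(0) = 10/9 + 3/1 = 1.1111 + 3 = 4.1111.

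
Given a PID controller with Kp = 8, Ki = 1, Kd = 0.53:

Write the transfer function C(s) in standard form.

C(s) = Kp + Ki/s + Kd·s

Substituting values: C(s) = 8 + 1/s + 0.53s = (0.53s² + 8s + 1)/s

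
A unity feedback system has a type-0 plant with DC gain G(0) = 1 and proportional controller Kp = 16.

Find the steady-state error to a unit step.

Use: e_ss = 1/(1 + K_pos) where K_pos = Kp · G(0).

K_pos = Kp · G(0) = 16 × 1 = 16. e_ss = 1/(1 + 16) = 0.0588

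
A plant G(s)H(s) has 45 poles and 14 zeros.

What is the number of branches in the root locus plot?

Root locus has n branches where n = number of poles = 45.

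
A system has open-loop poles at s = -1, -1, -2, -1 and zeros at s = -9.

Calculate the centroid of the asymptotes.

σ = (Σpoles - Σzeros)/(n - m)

σ = (Σpoles - Σzeros)/(n - m) = (-5 - (-9))/(4 - 1) = 4/3 = 1.33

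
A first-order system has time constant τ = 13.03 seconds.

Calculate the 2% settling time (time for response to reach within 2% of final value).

For first-order system, 2% settling time ≈ 4τ = 4 × 13.03 = 52.12 s.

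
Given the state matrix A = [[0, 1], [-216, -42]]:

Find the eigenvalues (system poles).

det(A - λI) = λ² - (-42)λ + 216 = (λ - (-36))(λ - (-6)). Eigenvalues: -36, -6.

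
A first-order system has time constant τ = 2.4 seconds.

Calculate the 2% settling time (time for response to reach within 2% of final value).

For first-order system, 2% settling time ≈ 4τ = 4 × 2.4 = 9.6 s.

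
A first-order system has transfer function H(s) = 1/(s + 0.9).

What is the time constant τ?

For H(s) = 1/(s + 1/τ), the pole is at -1/τ = -0.9, so τ = 1/0.9 = 1.1111 s.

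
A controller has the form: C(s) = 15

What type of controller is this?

This is a Proportional (P) controller.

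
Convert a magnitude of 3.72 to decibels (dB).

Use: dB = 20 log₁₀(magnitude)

dB = 20 log₁₀(3.72) = 11.4 dB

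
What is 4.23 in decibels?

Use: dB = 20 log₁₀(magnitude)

dB = 20 log₁₀(4.23) = 12.5 dB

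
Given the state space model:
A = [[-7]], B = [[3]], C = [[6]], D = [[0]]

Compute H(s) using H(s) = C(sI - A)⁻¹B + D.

(sI - A)⁻¹ = 1/(s + 7). H(s) = 6 × 3/(s + 7) + 0 = 18/(s + 7).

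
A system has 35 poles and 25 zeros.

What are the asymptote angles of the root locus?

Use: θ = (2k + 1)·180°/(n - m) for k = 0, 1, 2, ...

n - m = 35 - 25 = 10. Angles: θk = (2k + 1)·180°/10 = 18°, 54°, 90°, 126°, 162°, 198°, 234°, 270°, 306°, 342°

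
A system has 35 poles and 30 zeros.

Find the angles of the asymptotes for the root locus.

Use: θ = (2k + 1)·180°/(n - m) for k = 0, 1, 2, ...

n - m = 35 - 30 = 5. Angles: θk = (2k + 1)·180°/5 = 36°, 108°, 180°, 252°, 324°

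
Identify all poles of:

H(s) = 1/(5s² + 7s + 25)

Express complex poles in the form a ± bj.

Discriminant = 7² - 4×5×25 = 49 - 500 = -451 < 0, so the poles are a complex conjugate pair s = (-7 ± j√451)/(2×5). Real part = -7/(2×5) = -7/10 = -0.7; imaginary part = ±√451/(2×5) ≈ 2.1237. Poles: s = -0.7 ± 2.1237j.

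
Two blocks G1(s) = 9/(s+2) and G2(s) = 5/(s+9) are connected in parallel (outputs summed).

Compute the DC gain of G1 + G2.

Parallel: G_eq = G1 + G2. DC gain = G1(0) + G2(0) = 9/2 + 5/9 = 4.5 + 0.5556 = 5.0556.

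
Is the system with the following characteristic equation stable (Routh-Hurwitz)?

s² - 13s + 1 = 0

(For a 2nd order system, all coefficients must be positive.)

Coefficients: 1, -13, 1. b=-13 not positive, so system is unstable.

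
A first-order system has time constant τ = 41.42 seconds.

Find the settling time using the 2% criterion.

For first-order system, 2% settling time ≈ 4τ = 4 × 41.42 = 165.68 s.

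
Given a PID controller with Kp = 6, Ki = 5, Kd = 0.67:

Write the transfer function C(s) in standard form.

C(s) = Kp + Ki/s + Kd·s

Substituting values: C(s) = 6 + 5/s + 0.67s = (0.67s² + 6s + 5)/s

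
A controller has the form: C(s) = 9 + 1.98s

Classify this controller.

This is a Proportional-Derivative (PD) controller.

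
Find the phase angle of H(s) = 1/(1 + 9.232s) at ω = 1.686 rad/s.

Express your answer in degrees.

Phase = -arctan(ωτ) = -arctan(1.686 × 9.232) = -86.3°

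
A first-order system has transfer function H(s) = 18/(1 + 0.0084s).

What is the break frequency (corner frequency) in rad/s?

Corner frequency = 1/τ = 1/0.0084 = 119.048 rad/s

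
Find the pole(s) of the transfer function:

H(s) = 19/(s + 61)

Pole is where denominator = 0: s + 61 = 0, so s = -61.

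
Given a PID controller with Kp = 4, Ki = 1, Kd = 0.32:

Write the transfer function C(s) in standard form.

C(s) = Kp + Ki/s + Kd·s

Substituting values: C(s) = 4 + 1/s + 0.32s = (0.32s² + 4s + 1)/s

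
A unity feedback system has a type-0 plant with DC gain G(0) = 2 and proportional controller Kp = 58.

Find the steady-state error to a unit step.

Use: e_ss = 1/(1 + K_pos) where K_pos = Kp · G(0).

K_pos = Kp · G(0) = 58 × 2 = 116. e_ss = 1/(1 + 116) = 0.0085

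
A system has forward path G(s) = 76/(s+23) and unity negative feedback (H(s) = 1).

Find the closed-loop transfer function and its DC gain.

T(s) = G/(1+GH) = [76/(s+23)] / [1 + 76/(s+23)] = 76/(s+23+76) = 76/(s+99). DC gain = 76/99 = 0.7677.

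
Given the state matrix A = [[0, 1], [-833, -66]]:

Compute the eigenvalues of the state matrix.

det(A - λI) = λ² - (-66)λ + 833 = (λ - (-49))(λ - (-17)). Eigenvalues: -49, -17.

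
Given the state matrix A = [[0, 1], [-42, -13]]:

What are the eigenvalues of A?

det(A - λI) = λ² - (-13)λ + 42 = (λ - (-6))(λ - (-7)). Eigenvalues: -6, -7.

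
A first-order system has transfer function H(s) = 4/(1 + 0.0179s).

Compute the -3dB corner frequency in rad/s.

Corner frequency = 1/τ = 1/0.0179 = 55.866 rad/s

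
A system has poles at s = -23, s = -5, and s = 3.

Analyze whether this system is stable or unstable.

Pole(s) at s = 3 are not in the left half-plane. System is unstable.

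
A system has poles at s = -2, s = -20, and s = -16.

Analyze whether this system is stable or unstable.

All poles are in the left half-plane. System is stable.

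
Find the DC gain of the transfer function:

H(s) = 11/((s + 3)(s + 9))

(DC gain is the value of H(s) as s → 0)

DC gain = H(0) = 11/(3 × 9) = 11/27 = 0.4074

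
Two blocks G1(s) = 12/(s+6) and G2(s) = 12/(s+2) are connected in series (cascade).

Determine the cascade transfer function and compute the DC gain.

Series: multiply transfer functions. G_eq = 12/(s+6) × 12/(s+2) = 144/((s+6)(s+2)). DC gain = 144/(6×2) = 12.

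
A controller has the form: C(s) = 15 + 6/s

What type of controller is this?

This is a Proportional-Integral (PI) controller.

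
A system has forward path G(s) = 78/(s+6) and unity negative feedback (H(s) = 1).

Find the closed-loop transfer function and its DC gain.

T(s) = G/(1+GH) = [78/(s+6)] / [1 + 78/(s+6)] = 78/(s+6+78) = 78/(s+84). DC gain = 78/84 = 0.9286.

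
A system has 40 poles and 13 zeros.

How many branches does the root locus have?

Root locus has n branches where n = number of poles = 40.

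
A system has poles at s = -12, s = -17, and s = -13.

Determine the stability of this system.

All poles are in the left half-plane. System is stable.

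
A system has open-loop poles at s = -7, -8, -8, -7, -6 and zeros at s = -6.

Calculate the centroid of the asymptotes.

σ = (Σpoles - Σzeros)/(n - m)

σ = (Σpoles - Σzeros)/(n - m) = (-36 - (-6))/(5 - 1) = -30/4 = -7.5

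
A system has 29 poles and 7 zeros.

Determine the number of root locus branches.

Root locus has n branches where n = number of poles = 29.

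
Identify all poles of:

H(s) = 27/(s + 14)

Pole is where denominator = 0: s + 14 = 0, so s = -14.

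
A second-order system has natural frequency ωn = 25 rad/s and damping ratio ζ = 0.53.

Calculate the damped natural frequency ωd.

ωd = ωn√(1 - ζ²) = 25√(1 - 0.53²) = 21.2 rad/s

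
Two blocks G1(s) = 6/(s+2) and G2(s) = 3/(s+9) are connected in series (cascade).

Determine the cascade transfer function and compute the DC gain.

Series: multiply transfer functions. G_eq = 6/(s+2) × 3/(s+9) = 18/((s+2)(s+9)). DC gain = 18/(2×9) = 1.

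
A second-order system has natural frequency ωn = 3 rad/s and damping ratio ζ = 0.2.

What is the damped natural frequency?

ωd = ωn√(1 - ζ²) = 3√(1 - 0.2²) = 2.94 rad/s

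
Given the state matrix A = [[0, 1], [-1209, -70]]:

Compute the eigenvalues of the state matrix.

det(A - λI) = λ² - (-70)λ + 1209 = (λ - (-31))(λ - (-39)). Eigenvalues: -31, -39.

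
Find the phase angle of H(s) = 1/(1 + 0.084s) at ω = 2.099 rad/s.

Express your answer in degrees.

Phase = -arctan(ωτ) = -arctan(2.099 × 0.084) = -10.0°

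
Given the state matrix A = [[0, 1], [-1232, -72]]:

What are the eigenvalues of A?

det(A - λI) = λ² - (-72)λ + 1232 = (λ - (-28))(λ - (-44)). Eigenvalues: -28, -44.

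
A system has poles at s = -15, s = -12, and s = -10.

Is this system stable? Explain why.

All poles are in the left half-plane. System is stable.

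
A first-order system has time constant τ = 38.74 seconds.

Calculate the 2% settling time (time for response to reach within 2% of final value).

For first-order system, 2% settling time ≈ 4τ = 4 × 38.74 = 154.96 s.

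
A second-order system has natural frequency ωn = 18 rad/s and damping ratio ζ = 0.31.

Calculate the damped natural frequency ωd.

ωd = ωn√(1 - ζ²) = 18√(1 - 0.31²) = 17.11 rad/s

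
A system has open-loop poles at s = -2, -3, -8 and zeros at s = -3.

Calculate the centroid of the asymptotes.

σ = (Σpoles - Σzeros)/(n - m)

σ = (Σpoles - Σzeros)/(n - m) = (-13 - (-3))/(3 - 1) = -10/2 = -5.0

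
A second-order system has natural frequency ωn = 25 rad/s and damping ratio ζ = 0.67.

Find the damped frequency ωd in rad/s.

ωd = ωn√(1 - ζ²) = 25√(1 - 0.67²) = 18.56 rad/s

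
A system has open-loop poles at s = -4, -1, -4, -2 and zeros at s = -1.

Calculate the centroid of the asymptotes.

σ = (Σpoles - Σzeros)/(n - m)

σ = (Σpoles - Σzeros)/(n - m) = (-11 - (-1))/(4 - 1) = -10/3 = -3.33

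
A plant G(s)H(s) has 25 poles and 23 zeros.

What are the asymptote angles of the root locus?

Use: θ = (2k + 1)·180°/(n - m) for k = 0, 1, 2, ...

n - m = 25 - 23 = 2. Angles: θk = (2k + 1)·180°/2 = 90°, 270°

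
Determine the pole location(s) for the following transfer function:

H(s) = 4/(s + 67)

Pole is where denominator = 0: s + 67 = 0, so s = -67.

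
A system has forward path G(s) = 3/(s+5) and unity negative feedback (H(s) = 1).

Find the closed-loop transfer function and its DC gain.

T(s) = G/(1+GH) = [3/(s+5)] / [1 + 3/(s+5)] = 3/(s+5+3) = 3/(s+8). DC gain = 3/8 = 0.375.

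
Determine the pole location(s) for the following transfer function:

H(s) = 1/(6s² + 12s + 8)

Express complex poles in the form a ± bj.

Discriminant = 12² - 4×6×8 = 144 - 192 = -48 < 0, so the poles are a complex conjugate pair s = (-12 ± j√48)/(2×6). Real part = -12/(2×6) = -12/12 = -1; imaginary part = ±√48/(2×6) ≈ 0.5774. Poles: s = -1 ± 0.5774j.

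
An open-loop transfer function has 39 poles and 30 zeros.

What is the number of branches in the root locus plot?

Root locus has n branches where n = number of poles = 39.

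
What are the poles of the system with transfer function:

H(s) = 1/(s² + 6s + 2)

Discriminant = 6² - 4×1×2 = 36 - 8 = 28 > 0, so two distinct real poles. Using quadratic formula: s = (-6 ± √28)/(2×1) = (-6 ± √28)/2, with √28 ≈ 5.2915. s₁ ≈ -0.3542, s₂ ≈ -5.6458. Poles: s₁ = -0.3542, s₂ = -5.6458.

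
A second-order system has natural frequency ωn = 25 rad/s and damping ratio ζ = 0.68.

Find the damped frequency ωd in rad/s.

ωd = ωn√(1 - ζ²) = 25√(1 - 0.68²) = 18.33 rad/s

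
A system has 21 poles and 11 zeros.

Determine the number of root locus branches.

Root locus has n branches where n = number of poles = 21.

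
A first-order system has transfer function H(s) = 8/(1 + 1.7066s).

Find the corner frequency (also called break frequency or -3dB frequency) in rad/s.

Corner frequency = 1/τ = 1/1.7066 = 0.586 rad/s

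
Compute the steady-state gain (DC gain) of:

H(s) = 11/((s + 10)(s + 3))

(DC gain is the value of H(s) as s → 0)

DC gain = H(0) = 11/(10 × 3) = 11/30 = 0.3667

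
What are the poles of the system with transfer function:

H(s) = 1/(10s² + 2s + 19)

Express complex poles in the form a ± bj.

Discriminant = 2² - 4×10×19 = 4 - 760 = -756 < 0, so the poles are a complex conjugate pair s = (-2 ± j√756)/(2×10). Real part = -2/(2×10) = -2/20 = -0.1; imaginary part = ±√756/(2×10) ≈ 1.3748. Poles: s = -0.1 ± 1.3748j.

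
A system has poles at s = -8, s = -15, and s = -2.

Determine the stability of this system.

All poles are in the left half-plane. System is stable.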